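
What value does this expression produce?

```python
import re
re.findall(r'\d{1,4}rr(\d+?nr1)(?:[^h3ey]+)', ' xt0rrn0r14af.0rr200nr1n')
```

['200nr1']

This matches 1 to 4 of a digit, then the literal 'rr'; then one or more of a digit (lazy), then the literal 'nr1' (captured); then one or more of any character except [h3ey] (non-capturing group).
Scanning left to right: at [14:24] match '0rr200nr1n', group 1 = '200nr1'.
With a single group, `findall` returns only what that group captured — 1 item.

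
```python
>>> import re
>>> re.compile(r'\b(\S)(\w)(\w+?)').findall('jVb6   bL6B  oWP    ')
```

The pattern matches a word boundary (`\b`, zero-width); then a non-whitespace character (captured); then a word character (captured); then one or more of a word character (lazy) (captured).
A non-greedy quantifier consumes as few characters as it can — just enough that the remainder of the pattern still matches from where it stops; whatever follows it matches normally.
Scanning left to right: at [0:3] match 'jVb', groups = ('j', 'V', 'b'); at [7:10] match 'bL6', groups = ('b', 'L', '6'); at [13:16] match 'oWP', groups = ('o', 'W', 'P').
Multiple groups make `findall` return tuples — one 3-tuple for each match.

[('j', 'V', 'b'), ('b', 'L', '6'), ('o', 'W', 'P')]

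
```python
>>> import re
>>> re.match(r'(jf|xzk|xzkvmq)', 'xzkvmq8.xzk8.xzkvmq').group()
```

The regex engine tests alternatives in the order written; an earlier branch that matches wins even if a later one would match more.
`match` is anchored at position 0; if the pattern doesn't fit there, it returns None.
The match spans [0:3] → 'xzk'.
Captured: group 1 = 'xzk'.

'xzk'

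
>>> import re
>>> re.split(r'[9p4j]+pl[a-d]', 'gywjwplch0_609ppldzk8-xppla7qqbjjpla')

['gywjwplch0_60', 'zk8-x', '7qqb', '']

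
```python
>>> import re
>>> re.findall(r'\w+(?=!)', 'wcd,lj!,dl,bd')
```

['lj']

Lookahead/lookbehind check context without consuming it, so the matched span excludes the asserted characters.
With no groups in the pattern, `findall` gives back each whole match — 1 here.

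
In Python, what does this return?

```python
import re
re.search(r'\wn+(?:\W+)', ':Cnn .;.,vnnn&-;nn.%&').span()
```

Pattern: a word character, then one or more of the literal 'n'; then one or more of a non-word character (non-capturing group).
`search` walks the string left to right and returns the first match it finds.
The match spans [1:9] → 'Cnn .;.,'.

(1, 9)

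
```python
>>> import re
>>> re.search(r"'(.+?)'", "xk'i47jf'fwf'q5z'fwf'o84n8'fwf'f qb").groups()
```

('i47jf',)

The match spans [2:9] → "'i47jf'".
Captured: group 1 = 'i47jf'.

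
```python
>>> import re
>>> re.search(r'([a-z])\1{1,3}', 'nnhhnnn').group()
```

'nn'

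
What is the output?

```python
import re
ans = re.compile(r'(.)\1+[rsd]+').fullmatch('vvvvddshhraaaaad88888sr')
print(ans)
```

None

A backreference is literal: `\1` must see the identical characters the first group matched.
For `fullmatch`, every character of the input must be accounted for by the pattern.
Here the pattern can't cover the whole string, so the call returns None.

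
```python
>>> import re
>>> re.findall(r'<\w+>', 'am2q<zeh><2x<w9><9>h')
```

Walking the string: at [4:9] → '<zeh>'; at [12:16] → '<w9>'; at [16:19] → '<9>'.
`findall` yields the raw match text (3 of them) because the pattern has no groups.

['<zeh>', '<w9>', '<9>']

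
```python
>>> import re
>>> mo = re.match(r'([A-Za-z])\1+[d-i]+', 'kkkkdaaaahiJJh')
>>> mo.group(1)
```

The match spans [0:5] → 'kkkkd'.
Captured: group 1 = 'k'.

'k'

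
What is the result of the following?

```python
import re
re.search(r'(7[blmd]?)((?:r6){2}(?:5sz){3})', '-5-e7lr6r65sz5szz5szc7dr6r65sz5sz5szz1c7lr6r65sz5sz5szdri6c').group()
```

'7dr6r65sz5sz5sz'

This matches the literal '7', then optionally one of [blmd] (captured); then the literal 'r6' repeated 2 times, then the literal '5sz' repeated 3 times (captured).
`re.search` scans for the first position where the pattern succeeds.
The match spans [21:36] → '7dr6r65sz5sz5sz'.
Captured: group 1 = '7d', group 2 = 'r6r65sz5sz5sz'.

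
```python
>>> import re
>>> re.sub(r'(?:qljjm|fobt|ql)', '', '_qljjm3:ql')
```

'_3:'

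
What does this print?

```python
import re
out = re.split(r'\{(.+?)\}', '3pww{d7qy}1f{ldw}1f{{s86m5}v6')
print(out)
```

Because the quantifier is non-greedy, it stops expanding at the earliest point where the rest of the pattern can succeed.
Matches to split on: at [4:10] → '{d7qy}'; at [12:17] → '{ldw}'; at [19:27] → '{{s86m5}'.
Because the pattern has a capturing group, `split` also inserts each captured text between the pieces.

['3pww', 'd7qy', '1f', 'ldw', '1f', '{s86m5', 'v6']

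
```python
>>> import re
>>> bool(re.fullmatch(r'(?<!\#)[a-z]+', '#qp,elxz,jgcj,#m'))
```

False

`fullmatch` succeeds only if the pattern covers the string from start to end.
Here the string isn't matched end-to-end, so the call returns None, and `bool(None)` is False.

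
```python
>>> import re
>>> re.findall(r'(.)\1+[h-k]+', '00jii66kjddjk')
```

A backreference is literal: `\1` must see the identical characters the first group matched.
Scanning left to right: at [0:5] match '00jii', group 1 = '0'; at [5:9] match '66kj', group 1 = '6'; at [9:13] match 'ddjk', group 1 = 'd'.
One capturing group, so `findall` returns just the captured substring from each match — 3 in all.

['0', '6', 'd']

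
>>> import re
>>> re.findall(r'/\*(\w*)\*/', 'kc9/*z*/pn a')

One capturing group, so `findall` returns just the captured substring from the one match — 1 in all.

['z']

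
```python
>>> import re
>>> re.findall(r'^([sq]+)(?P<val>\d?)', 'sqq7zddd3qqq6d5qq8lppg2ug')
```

[('sqq', '7')]

The pattern matches anchored at the start of the string; then one or more of one of [sq] (captured); then optionally a digit (captured as 'val').
Scanning left to right: at [0:4] match 'sqq7', groups = ('sqq', '7').
`findall` packs the 2 group values into a tuple for every match.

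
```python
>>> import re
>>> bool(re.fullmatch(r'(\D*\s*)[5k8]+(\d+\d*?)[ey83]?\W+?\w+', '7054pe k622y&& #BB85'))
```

`re.fullmatch` requires the pattern to consume the entire string.
Here there's no way to consume every character, so the call returns None, and `bool(None)` is False.

False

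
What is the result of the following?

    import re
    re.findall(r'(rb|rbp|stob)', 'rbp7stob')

The regex engine tests alternatives in the order written; an earlier branch that matches wins even if a later one would match more.
Because there's exactly one group, `findall` drops the full match and keeps group 1 from each hit.

['rb', 'stob']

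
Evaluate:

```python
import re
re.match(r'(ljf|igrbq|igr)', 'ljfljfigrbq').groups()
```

The match spans [0:3] → 'ljf'.
Captured: group 1 = 'ljf'.

('ljf',)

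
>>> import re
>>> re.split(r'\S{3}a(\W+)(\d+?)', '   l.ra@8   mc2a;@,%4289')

['   ', '@', '8', '   ', ';@,%', '4', '289']

The pattern matches exactly 3 of a non-whitespace character, then the literal 'a'; then one or more of a non-word character (captured); then one or more of a digit (lazy) (captured).
A non-greedy quantifier consumes as few characters as it can — just enough that the remainder of the pattern still matches from where it stops; whatever follows it matches normally.
Matches to split on: at [3:9] → 'l.ra@8'; at [12:21] → 'mc2a;@,%4'.
`re.split` interleaves the captured-group text with the surrounding fragments.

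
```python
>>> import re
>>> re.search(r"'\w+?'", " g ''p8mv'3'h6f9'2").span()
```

(4, 10)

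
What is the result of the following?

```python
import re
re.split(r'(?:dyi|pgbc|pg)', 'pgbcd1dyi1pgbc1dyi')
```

Alternation isn't longest-match — the leftmost alternative that fits at this position is chosen.
The string is cut at each match, leaving 5 pieces.

['', 'd1', '1', '1', '']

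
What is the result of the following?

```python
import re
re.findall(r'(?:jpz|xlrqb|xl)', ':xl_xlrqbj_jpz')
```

['xl', 'xlrqb', 'jpz']

The regex engine tests alternatives in the order written; an earlier branch that matches wins even if a later one would match more.
Since nothing is captured, `findall` lists the 3 matched substrings directly.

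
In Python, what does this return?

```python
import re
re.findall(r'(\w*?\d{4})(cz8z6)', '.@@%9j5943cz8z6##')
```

[('9j5943', 'cz8z6')]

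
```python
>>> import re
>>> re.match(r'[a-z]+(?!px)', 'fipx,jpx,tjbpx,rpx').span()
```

(0, 4)

A negative assertion filters positions out without eating any characters.
`re.match` won't scan ahead — the pattern has to work from the very first character.
The match spans [0:4] → 'fipx'.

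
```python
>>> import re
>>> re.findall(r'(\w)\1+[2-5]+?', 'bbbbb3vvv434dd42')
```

A backreference is literal: `\1` must see the identical characters the first group matched.
Scanning left to right: at [0:6] match 'bbbbb3', group 1 = 'b'; at [6:10] match 'vvv4', group 1 = 'v'; at [12:15] match 'dd4', group 1 = 'd'.
With a single group, `findall` returns only what that group captured — 3 items.

['b', 'v', 'd']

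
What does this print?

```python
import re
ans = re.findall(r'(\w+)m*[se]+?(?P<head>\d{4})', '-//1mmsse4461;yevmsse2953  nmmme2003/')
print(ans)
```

[('1mmss', '4461'), ('yevmss', '2953'), ('nmmm', '2003')]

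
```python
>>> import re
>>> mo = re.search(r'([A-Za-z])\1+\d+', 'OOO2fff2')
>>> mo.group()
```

A backreference is literal: `\1` must see the identical characters the first group matched.
The match spans [0:4] → 'OOO2'.

'OOO2'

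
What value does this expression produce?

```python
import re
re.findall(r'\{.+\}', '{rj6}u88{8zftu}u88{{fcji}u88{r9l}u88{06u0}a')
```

Scanning left to right: at [0:42] → '{rj6}u88{8zftu}u88{{fcji}u88{r9l}u88{06u0}'.
`findall` yields the raw match text (1 of them) because the pattern has no groups.

['{rj6}u88{8zftu}u88{{fcji}u88{r9l}u88{06u0}']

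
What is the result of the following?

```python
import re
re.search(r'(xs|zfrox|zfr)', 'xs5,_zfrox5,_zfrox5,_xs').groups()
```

`re.search` scans for the first position where the pattern succeeds.
The match spans [0:2] → 'xs'.
Captured: group 1 = 'xs'.

('xs',)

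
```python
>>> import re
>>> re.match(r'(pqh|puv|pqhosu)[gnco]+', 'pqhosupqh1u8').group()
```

'pqho'

With `match`, the pattern is implicitly anchored at the beginning.
The match spans [0:4] → 'pqho'.
Captured: group 1 = 'pqh'.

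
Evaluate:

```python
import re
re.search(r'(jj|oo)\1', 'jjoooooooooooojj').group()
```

'oooo'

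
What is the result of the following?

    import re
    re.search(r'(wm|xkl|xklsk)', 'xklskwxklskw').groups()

('xkl',)

The match spans [0:3] → 'xkl'.
Captured: group 1 = 'xkl'.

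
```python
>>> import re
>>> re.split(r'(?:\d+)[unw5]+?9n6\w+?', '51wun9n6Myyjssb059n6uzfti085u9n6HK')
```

The `?` after the quantifier makes it lazy — it takes as little as possible before letting the rest of the pattern try.
The string is cut at each match, leaving 4 pieces.

['', 'yyjssb', 'zfti', 'K']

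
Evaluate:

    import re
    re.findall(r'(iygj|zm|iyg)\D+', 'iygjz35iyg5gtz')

['iygj']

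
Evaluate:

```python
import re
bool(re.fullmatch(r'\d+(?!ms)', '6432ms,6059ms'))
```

False

`(?!…)`/`(?<!…)` only lets a position through if the neighbouring text does NOT match; no characters are consumed.
`re.fullmatch` is like wrapping the pattern in `^…$` (in single-line mode).
Here there's no way to consume every character, so the call returns None, and `bool(None)` is False.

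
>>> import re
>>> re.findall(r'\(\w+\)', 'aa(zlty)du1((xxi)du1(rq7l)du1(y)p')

['(zlty)', '(xxi)', '(rq7l)', '(y)']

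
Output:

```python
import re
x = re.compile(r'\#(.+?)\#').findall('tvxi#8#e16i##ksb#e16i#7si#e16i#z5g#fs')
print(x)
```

['8', '#ksb', '7si', 'z5g']

Because there's exactly one group, `findall` drops the full match and keeps group 1 from each hit.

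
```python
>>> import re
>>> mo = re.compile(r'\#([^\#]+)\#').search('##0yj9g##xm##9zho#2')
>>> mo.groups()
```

('0yj9g',)

`search` walks the string left to right and returns the first match it finds.
The match spans [1:8] → '#0yj9g#'.
Captured: group 1 = '0yj9g'.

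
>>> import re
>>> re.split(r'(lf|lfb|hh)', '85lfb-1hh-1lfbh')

Alternation tries branches left to right and keeps the first one that lets the overall match succeed at that position.
`re.split` interleaves the captured-group text with the surrounding fragments.

['85', 'lf', 'b-1', 'hh', '-1', 'lf', 'bh']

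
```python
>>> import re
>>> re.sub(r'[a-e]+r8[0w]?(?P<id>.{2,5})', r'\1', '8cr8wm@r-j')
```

The pattern matches one or more of a character in [a-e]; then the literal 'r8', then optionally one of [0w]; then 2 to 5 of any character (captured as 'id').
Each match is replaced using the text its own group 1 captured.

'8m@r-j'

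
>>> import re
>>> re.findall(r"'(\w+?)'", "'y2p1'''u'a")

Matches: at [0:6] match "'y2p1'", group 1 = 'y2p1'; at [7:10] match "'u'", group 1 = 'u'.
With a single group, `findall` returns only what that group captured — 2 items.

['y2p1', 'u']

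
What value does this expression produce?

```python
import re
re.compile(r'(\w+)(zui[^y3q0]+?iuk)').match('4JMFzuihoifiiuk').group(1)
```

'4JMF'

The match spans [0:15] → '4JMFzuihoifiiuk'.
Captured: group 1 = '4JMF', group 2 = 'zuihoifiiuk'.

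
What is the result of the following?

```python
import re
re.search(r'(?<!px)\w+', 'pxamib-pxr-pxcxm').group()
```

'pxamib'

`(?!…)`/`(?<!…)` only lets a position through if the neighbouring text does NOT match; no characters are consumed.
The match spans [0:6] → 'pxamib'.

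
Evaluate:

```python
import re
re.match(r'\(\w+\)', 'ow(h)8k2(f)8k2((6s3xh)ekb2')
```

None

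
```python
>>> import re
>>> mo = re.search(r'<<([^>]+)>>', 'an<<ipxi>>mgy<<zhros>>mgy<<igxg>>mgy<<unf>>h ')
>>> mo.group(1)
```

The match spans [2:10] → '<<ipxi>>'.
Captured: group 1 = 'ipxi'.

'ipxi'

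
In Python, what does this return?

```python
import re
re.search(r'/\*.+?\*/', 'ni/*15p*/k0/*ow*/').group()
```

'/*15p*/'

A `+?`/`*?`/`{m,n}?` starts at its minimum and grows only as far as needed for what follows to match.
`re.search` tries every starting position until one works.
The match spans [2:9] → '/*15p*/'.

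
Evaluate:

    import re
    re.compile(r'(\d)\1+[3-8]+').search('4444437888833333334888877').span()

(0, 25)

A backreference is literal: `\1` must see the identical characters the first group matched.
The match spans [0:25] → '4444437888833333334888877'.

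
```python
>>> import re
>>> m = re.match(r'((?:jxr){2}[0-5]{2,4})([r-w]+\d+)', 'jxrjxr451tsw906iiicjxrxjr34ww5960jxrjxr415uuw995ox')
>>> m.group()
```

'jxrjxr451tsw906'

This matches the literal 'jxr' repeated 2 times, then 2 to 4 of a character in [0-5] (captured); then one or more of a character in [r-w], then one or more of a digit (captured).
`match` is anchored at position 0; if the pattern doesn't fit there, it returns None.
The match spans [0:15] → 'jxrjxr451tsw906'.
Captured: group 1 = 'jxrjxr451', group 2 = 'tsw906'.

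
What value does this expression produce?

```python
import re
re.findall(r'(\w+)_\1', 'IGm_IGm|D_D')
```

`\1` has to match the exact text group 1 already captured.
Matches: at [0:7] match 'IGm_IGm', group 1 = 'IGm'; at [8:11] match 'D_D', group 1 = 'D'.
Because there's exactly one group, `findall` drops the full match and keeps group 1 from each hit.

['IGm', 'D']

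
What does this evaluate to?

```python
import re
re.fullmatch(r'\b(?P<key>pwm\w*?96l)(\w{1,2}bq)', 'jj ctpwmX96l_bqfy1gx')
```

This matches a word boundary (`\b`, zero-width); then the literal 'pwm', then zero or more of a word character (lazy), then the literal '96l' (captured as 'key'); then 1 to 2 of a word character, then the literal 'bq' (captured).
For `fullmatch`, every character of the input must be accounted for by the pattern.
Here the string isn't matched end-to-end, so the call returns None.

None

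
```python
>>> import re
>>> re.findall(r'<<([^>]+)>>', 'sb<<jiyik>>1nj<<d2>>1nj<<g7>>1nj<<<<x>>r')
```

Walking the string: at [2:11] match '<<jiyik>>', group 1 = 'jiyik'; at [14:20] match '<<d2>>', group 1 = 'd2'; at [23:29] match '<<g7>>', group 1 = 'g7'; at [32:39] match '<<<<x>>', group 1 = '<<x'.
One capturing group, so `findall` returns just the captured substring from each match — 4 in all.

['jiyik', 'd2', 'g7', '<<x']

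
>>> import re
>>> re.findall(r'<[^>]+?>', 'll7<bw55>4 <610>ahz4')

Matches: at [3:9] → '<bw55>'; at [11:16] → '<610>'.
`findall` yields the raw match text (2 of them) because the pattern has no groups.

['<bw55>', '<610>']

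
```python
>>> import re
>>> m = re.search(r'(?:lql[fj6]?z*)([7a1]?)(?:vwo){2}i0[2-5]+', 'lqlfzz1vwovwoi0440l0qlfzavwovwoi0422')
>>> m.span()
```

(0, 17)

This matches the literal 'lql', then optionally one of [fj6], then zero or more of a literal 'z' (non-capturing group); then optionally one of [7a1] (captured); then the literal 'vwo' repeated 2 times, then the literal 'i0'; then one or more of a character in [2-5].
`re.search` scans for the first position where the pattern succeeds.
The match spans [0:17] → 'lqlfzz1vwovwoi044'.
Captured: group 1 = '1'.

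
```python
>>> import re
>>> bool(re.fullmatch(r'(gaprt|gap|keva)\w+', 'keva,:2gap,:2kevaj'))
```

False

For `fullmatch`, every character of the input must be accounted for by the pattern.
Here there's no way to consume every character, so the call returns None, and `bool(None)` is False.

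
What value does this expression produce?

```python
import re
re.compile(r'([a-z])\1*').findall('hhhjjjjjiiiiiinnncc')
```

After group 1 captures some text, `\1` only succeeds where that same text appears again.
Because there's exactly one group, `findall` drops the full match and keeps group 1 from each hit.

['h', 'j', 'i', 'n', 'c']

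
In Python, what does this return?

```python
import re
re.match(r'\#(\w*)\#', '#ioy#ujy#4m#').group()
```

'#ioy#'

`re.match` only tries the pattern at the start of the string.
The match spans [0:5] → '#ioy#'.
Captured: group 1 = 'ioy'.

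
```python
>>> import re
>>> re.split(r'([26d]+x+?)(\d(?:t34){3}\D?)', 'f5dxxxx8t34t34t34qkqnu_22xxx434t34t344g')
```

['f5', 'dxxxx', '8t34t34t34q', 'kqnu_22xxx434t34t344g']

Pattern: one or more of one of [26d], then one or more of a literal 'x' (lazy) (captured); then a digit, then the literal 't34' repeated 3 times, then optionally a non-digit (captured).
Matches to split on: at [2:18] → 'dxxxx8t34t34t34q'.
`re.split` interleaves the captured-group text with the surrounding fragments.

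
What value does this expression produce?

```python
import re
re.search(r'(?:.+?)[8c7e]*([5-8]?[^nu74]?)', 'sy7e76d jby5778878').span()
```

(0, 2)

A `+?`/`*?`/`{m,n}?` starts at its minimum and grows only as far as needed for what follows to match.
The match spans [0:2] → 'sy'.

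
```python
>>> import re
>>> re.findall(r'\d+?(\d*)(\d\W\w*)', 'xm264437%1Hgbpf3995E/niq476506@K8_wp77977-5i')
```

[('6443', '7%1Hgbpf3995E'), ('7650', '6@K8_wp77977')]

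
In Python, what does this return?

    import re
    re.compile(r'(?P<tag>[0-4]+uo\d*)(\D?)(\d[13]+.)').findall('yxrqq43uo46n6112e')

[('43uo46', 'n', '6112')]

This matches one or more of a character in [0-4], then the literal 'uo', then zero or more of a digit (captured as 'tag'); then optionally a non-digit (captured); then a digit, then one or more of one of [13], then any character (captured).
Matches: at [5:16] match '43uo46n6112', groups = ('43uo46', 'n', '6112').
3 groups means the one result is a tuple of 3 captured strings — 1 here.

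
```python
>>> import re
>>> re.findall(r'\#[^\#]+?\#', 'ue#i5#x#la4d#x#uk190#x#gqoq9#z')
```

Matches: at [2:6] → '#i5#'; at [7:13] → '#la4d#'; at [14:21] → '#uk190#'; at [22:29] → '#gqoq9#'.
With no groups in the pattern, `findall` gives back each whole match — 4 here.

['#i5#', '#la4d#', '#uk190#', '#gqoq9#']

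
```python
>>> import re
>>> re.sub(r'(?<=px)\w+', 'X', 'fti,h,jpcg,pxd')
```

The `(?=…)`/`(?<=…)` assertion just peeks at neighbouring text; it doesn't advance the match position.
Matches: at [13:14] → 'd'.
Every occurrence is swapped for 'X'.

'fti,h,jpcg,pxX'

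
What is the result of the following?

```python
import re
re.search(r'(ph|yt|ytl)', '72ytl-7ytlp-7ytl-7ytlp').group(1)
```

'yt'

The match spans [2:4] → 'yt'.
Captured: group 1 = 'yt'.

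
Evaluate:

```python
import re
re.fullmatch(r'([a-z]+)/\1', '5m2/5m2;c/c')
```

None

`re.fullmatch` is like wrapping the pattern in `^…$` (in single-line mode).
Here there's no way to consume every character, so the call returns None.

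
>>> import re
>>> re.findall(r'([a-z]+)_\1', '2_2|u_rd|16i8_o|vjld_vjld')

A backreference is literal: `\1` must see the identical characters the first group matched.
With a single group, `findall` returns only what that group captured — 1 item.

['vjld']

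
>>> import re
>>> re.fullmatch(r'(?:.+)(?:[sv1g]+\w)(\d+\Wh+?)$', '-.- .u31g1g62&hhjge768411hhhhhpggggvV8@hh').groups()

The pattern matches one or more of any character (non-capturing group); then one or more of one of [sv1g], then a word character (non-capturing group); then one or more of a digit, then a non-word character, then one or more of a literal 'h' (lazy) (captured); then anchored at the end.
`re.fullmatch` requires the pattern to consume the entire string.
The match spans [0:41] → '-.- .u31g1g62&hhjge768411hhhhhpggggvV8@hh'.
Captured: group 1 = '8@hh'.

('8@hh',)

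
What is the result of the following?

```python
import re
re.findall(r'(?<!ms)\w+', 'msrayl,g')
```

The negative lookahead/lookbehind blocks any match where the forbidden context is present.
Matches: at [0:6] → 'msrayl'; at [7:8] → 'g'.
No capturing groups, so `findall` returns the 2 full match strings.

['msrayl', 'g']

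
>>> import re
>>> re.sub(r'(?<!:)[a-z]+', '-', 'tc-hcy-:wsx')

The negative lookahead/lookbehind blocks any match where the forbidden context is present.
Each match is replaced by '-'.

'----:w-'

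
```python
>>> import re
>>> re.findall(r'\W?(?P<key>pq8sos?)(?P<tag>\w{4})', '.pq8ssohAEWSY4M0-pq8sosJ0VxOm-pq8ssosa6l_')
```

[('pq8sos', 'J0Vx')]

This matches optionally a non-word character; then the literal 'pq8', then the literal 'so', then optionally a literal 's' (captured as 'key'); then exactly 4 of a word character (captured as 'tag').
Walking the string: at [16:27] match '-pq8sosJ0Vx', groups = ('pq8sos', 'J0Vx').
With 2 capturing groups, `findall` returns a 2-tuple per match.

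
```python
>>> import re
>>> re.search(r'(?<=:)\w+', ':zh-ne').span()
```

The `(?=…)`/`(?<=…)` assertion just peeks at neighbouring text; it doesn't advance the match position.
Unlike `match`, `search` isn't anchored — it looks for the pattern anywhere in the string.
The match spans [1:3] → 'zh'.

(1, 3)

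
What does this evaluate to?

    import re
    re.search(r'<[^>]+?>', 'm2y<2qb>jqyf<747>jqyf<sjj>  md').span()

(3, 8)

`search` walks the string left to right and returns the first match it finds.
The match spans [3:8] → '<2qb>'.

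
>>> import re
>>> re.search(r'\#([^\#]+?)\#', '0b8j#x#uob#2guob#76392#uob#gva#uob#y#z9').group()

The match spans [4:7] → '#x#'.

'#x#'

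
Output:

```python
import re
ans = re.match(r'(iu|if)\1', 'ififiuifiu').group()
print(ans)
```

ifif

`re.match` won't scan ahead — the pattern has to work from the very first character.
The match spans [0:4] → 'ifif'.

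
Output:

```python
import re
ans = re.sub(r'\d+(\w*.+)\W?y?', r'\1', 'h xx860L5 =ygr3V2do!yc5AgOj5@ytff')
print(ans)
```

h xxL5 =ygr3V2do!yc5AgOj5@ytff

The replacement refers to a captured group, so each match is rewritten using its own captured text.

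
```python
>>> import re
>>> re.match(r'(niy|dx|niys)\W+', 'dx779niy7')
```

None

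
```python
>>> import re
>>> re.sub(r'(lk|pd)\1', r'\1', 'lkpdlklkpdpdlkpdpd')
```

'lkpdlkpdlkpd'

A backreference is literal: `\1` must see the identical characters the first group matched.
Matches: at [4:8] → 'lklk'; at [8:12] → 'pdpd'; at [14:18] → 'pdpd'.
Each match is replaced using the text its own group 1 captured.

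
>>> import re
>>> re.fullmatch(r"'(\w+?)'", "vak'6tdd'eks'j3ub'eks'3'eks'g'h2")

None

For `fullmatch`, every character of the input must be accounted for by the pattern.
Here there's no way to consume every character, so the call returns None.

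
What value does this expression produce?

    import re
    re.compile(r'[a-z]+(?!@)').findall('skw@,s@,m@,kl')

The negative lookahead/lookbehind blocks any match where the forbidden context is present.
Matches: at [0:2] → 'sk'; at [11:13] → 'kl'.
`findall` yields the raw match text (2 of them) because the pattern has no groups.

['sk', 'kl']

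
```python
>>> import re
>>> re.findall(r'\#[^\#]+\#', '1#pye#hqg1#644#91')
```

Scanning left to right: at [1:6] → '#pye#'; at [10:15] → '#644#'.
`findall` yields the raw match text (2 of them) because the pattern has no groups.

['#pye#', '#644#']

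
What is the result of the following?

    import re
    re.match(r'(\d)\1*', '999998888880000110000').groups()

`\1` has to match the exact text group 1 already captured.
With `match`, the pattern is implicitly anchored at the beginning.
The match spans [0:5] → '99999'.
Captured: group 1 = '9'.

('9',)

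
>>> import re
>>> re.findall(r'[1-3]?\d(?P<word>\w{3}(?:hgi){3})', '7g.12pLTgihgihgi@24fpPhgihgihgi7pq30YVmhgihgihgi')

This matches optionally a character in [1-3], then a digit; then exactly 3 of a word character, then the literal 'hgi' repeated 3 times (captured as 'word').
With a single group, `findall` returns only what that group captured — 2 items.

['fpPhgihgihgi', 'YVmhgihgihgi']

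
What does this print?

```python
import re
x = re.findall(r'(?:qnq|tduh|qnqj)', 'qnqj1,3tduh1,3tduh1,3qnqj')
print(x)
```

['qnq', 'tduh', 'tduh', 'qnq']

Alternation isn't longest-match — the leftmost alternative that fits at this position is chosen.
Matches: at [0:3] → 'qnq'; at [7:11] → 'tduh'; at [14:18] → 'tduh'; at [21:24] → 'qnq'.
No capturing groups, so `findall` returns the 4 full match strings.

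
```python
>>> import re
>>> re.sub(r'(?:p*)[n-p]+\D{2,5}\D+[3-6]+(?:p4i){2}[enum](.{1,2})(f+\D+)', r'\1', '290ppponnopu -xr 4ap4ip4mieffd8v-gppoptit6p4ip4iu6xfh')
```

This matches zero or more of a literal 'p' (non-capturing group); then one or more of a character in [n-p], then 2 to 5 of a non-digit; then one or more of a non-digit; then one or more of a character in [3-6], then the literal 'p4i' repeated 2 times, then one of [enum]; then 1 to 2 of any character (captured); then one or more of the literal 'f', then one or more of a non-digit (captured).
Matches: at [34:53] → 'ppoptit6p4ip4iu6xfh'.
The replacement refers to a captured group, so each match is rewritten using its own captured text.

'290ppponnopu -xr 4ap4ip4mieffd8v-g6x'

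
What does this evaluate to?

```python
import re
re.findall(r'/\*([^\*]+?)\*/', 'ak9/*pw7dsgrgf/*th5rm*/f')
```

['th5rm']

Scanning left to right: at [14:23] match '/*th5rm*/', group 1 = 'th5rm'.
`findall` collects group 1 from the one match (1 total).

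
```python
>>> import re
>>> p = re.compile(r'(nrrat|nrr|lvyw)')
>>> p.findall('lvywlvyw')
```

['lvyw', 'lvyw']

Scanning left to right: at [0:4] match 'lvyw', group 1 = 'lvyw'; at [4:8] match 'lvyw', group 1 = 'lvyw'.
With a single group, `findall` returns only what that group captured — 2 items.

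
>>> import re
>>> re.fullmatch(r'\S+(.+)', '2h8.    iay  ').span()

(0, 13)

`re.fullmatch` is like wrapping the pattern in `^…$` (in single-line mode).
The match spans [0:13] → '2h8.    iay  '.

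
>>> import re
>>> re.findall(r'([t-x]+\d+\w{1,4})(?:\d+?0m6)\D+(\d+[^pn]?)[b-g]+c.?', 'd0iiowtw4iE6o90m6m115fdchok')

[('wtw4iE6o', '115f')]

This matches one or more of a character in [t-x], then one or more of a digit, then 1 to 4 of a word character (captured); then one or more of a digit (lazy), then the literal '0m6' (non-capturing group); then one or more of a non-digit; then one or more of a digit, then optionally any character except [pn] (captured); then one or more of a character in [b-g], then a literal 'c', then optionally any character.
With 2 capturing groups, `findall` returns a 2-tuple per match.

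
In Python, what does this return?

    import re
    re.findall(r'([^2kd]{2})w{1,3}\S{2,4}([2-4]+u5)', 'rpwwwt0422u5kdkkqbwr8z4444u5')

[('rp', '2u5'), ('qb', '444u5')]

Pattern: exactly 2 of any character except [2kd] (captured); then 1 to 3 of the literal 'w', then 2 to 4 of a non-whitespace character; then one or more of a character in [2-4], then the literal 'u5' (captured).
2 groups means each result is a tuple of 2 captured strings — 2 here.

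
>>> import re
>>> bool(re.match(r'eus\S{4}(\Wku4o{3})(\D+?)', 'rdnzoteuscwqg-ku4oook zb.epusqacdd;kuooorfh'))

With `match`, the pattern is implicitly anchored at the beginning.
Here position 0 doesn't satisfy it, so the call returns None, and `bool(None)` is False.

False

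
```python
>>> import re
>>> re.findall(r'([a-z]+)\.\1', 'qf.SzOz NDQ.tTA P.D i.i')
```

A backreference is literal: `\1` must see the identical characters the first group matched.
Because there's exactly one group, `findall` drops the full match and keeps group 1 from the one hit.

['i']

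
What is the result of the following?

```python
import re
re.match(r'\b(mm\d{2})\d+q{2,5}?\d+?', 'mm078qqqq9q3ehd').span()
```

`re.match` only tries the pattern at the start of the string.
The match spans [0:10] → 'mm078qqqq9'.

(0, 10)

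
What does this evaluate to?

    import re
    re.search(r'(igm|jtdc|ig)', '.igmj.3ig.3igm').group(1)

'igm'

`|` is ordered: at each position the engine commits to the first alternative that works.
`re.search` scans for the first position where the pattern succeeds.
The match spans [1:4] → 'igm'.
Captured: group 1 = 'igm'.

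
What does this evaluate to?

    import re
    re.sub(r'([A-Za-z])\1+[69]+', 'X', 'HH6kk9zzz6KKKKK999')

`\1` has to match the exact text group 1 already captured.
Each match is replaced by 'X'.

'XXXX'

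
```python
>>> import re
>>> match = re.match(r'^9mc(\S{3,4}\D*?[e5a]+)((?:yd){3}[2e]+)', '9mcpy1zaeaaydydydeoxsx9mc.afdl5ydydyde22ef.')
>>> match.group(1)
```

The pattern matches anchored at the start of the string; then a literal '9', then the literal 'mc'; then 3 to 4 of a non-whitespace character, then zero or more of a non-digit (lazy), then one or more of one of [e5a] (captured); then the literal 'yd' repeated 3 times, then one or more of one of [2e] (captured).
`re.match` won't scan ahead — the pattern has to work from the very first character.
The match spans [0:18] → '9mcpy1zaeaaydydyde'.
Captured: group 1 = 'py1zaeaa', group 2 = 'ydydyde'.

'py1zaeaa'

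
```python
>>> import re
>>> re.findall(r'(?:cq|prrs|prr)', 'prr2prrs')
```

['prr', 'prrs']

Alternation isn't longest-match — the leftmost alternative that fits at this position is chosen.
Matches: at [0:3] → 'prr'; at [4:8] → 'prrs'.
Since nothing is captured, `findall` lists the 2 matched substrings directly.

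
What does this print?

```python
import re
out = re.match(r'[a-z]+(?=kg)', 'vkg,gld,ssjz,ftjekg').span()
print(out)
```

`re.match` won't scan ahead — the pattern has to work from the very first character.
The match spans [0:1] → 'v'.

(0, 1)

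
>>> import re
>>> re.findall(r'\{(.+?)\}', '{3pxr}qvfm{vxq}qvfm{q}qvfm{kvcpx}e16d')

['3pxr', 'vxq', 'q', 'kvcpx']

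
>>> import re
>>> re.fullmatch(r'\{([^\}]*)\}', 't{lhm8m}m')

`re.fullmatch` requires the pattern to consume the entire string.
Here the string isn't matched end-to-end, so the call returns None.

None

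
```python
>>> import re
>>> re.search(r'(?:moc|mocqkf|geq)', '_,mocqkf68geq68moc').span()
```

Alternation isn't longest-match — the leftmost alternative that fits at this position is chosen.
The match spans [2:5] → 'moc'.

(2, 5)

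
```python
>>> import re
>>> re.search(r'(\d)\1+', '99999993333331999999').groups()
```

('9',)

The backreference `\1` re-matches whatever the first group consumed, character for character.
`re.search` tries every starting position until one works.
The match spans [0:7] → '9999999'.
Captured: group 1 = '9'.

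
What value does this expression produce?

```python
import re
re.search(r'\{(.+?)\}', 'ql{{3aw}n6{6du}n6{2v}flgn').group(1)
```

'{3aw'

The match spans [2:8] → '{{3aw}'.
Captured: group 1 = '{3aw'.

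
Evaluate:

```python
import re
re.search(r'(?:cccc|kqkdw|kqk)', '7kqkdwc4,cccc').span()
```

`|` is ordered: at each position the engine commits to the first alternative that works.
The match spans [1:6] → 'kqkdw'.

(1, 6)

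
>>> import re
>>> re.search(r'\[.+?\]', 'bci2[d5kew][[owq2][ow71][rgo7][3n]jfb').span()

(4, 11)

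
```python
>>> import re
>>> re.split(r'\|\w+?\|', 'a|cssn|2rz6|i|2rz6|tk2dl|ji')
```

['a', '2rz6', '2rz6', 'ji']

`split` removes every match and returns the 4 fragments in between.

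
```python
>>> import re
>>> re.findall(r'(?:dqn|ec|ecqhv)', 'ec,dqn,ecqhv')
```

['ec', 'dqn', 'ec']

Alternation tries branches left to right and keeps the first one that lets the overall match succeed at that position.
No capturing groups, so `findall` returns the 3 full match strings.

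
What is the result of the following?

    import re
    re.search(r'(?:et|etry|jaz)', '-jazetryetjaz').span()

`re.search` tries every starting position until one works.
The match spans [1:4] → 'jaz'.

(1, 4)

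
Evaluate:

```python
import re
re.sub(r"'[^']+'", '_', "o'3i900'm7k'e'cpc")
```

'o_m7k_cpc'

Every occurrence is swapped for '_'.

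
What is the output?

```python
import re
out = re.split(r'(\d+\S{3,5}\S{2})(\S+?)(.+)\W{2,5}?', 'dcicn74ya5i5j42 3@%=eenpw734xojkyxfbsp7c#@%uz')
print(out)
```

['dcicn', '74ya5i5j4', '2', ' 3@%=eenpw734xojkyxfbsp7c#', 'uz']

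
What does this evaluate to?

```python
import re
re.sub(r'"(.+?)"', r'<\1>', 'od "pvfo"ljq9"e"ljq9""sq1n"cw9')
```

With the lazy modifier that quantifier settles for the fewest repetitions that let the rest of the pattern succeed (the atoms after it are unaffected and can still be greedy).
Each match is replaced using the text its own group 1 captured.

'od <pvfo>ljq9<e>ljq9<"sq1n>cw9'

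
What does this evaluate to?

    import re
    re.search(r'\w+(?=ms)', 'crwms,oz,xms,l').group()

'crw'

The lookaround is zero-width — it requires the adjacent text to match without consuming it, so the asserted text isn't part of the match.
`re.search` tries every starting position until one works.
The match spans [0:3] → 'crw'.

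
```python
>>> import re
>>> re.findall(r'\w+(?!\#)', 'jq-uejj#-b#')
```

['jq', 'uej']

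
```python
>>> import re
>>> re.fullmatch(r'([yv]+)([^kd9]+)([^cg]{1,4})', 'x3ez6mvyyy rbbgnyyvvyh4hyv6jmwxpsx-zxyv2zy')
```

None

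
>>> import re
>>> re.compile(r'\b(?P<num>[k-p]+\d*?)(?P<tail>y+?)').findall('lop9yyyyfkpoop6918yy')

Pattern: a word boundary (`\b`, zero-width); then one or more of a character in [k-p], then zero or more of a digit (lazy) (captured as 'num'); then one or more of a literal 'y' (lazy) (captured as 'tail').
Matches: at [0:5] match 'lop9y', groups = ('lop9', 'y').
`findall` packs the 2 group values into a tuple for every match.

[('lop9', 'y')]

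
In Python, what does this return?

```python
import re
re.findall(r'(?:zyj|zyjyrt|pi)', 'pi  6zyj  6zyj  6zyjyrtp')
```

`|` is ordered: at each position the engine commits to the first alternative that works.
Walking the string: at [0:2] → 'pi'; at [5:8] → 'zyj'; at [11:14] → 'zyj'; at [17:20] → 'zyj'.
Since nothing is captured, `findall` lists the 4 matched substrings directly.

['pi', 'zyj', 'zyj', 'zyj']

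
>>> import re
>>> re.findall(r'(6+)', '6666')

['6666']

`findall` collects group 1 from the one match (1 total).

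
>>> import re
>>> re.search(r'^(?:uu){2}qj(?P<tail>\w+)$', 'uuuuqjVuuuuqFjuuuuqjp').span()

(0, 21)

The match spans [0:21] → 'uuuuqjVuuuuqFjuuuuqjp'.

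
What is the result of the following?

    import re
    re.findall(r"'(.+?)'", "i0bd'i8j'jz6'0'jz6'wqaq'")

Lazy quantifiers expand one character at a time until the remainder of the pattern can match.
Matches: at [4:9] match "'i8j'", group 1 = 'i8j'; at [12:15] match "'0'", group 1 = '0'; at [18:24] match "'wqaq'", group 1 = 'wqaq'.
One capturing group, so `findall` returns just the captured substring from each match — 3 in all.

['i8j', '0', 'wqaq']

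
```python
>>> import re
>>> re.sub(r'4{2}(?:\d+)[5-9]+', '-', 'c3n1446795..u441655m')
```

This matches exactly 2 of a literal '4'; then one or more of a digit (non-capturing group); then one or more of a character in [5-9].
Matches: at [4:10] → '446795'; at [13:19] → '441655'.
`sub` substitutes '-' at each match site.

'c3n1-..u-m'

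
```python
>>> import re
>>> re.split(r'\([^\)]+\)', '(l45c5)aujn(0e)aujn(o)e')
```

['', 'aujn', 'aujn', 'e']

Matches to split on: at [0:7] → '(l45c5)'; at [11:15] → '(0e)'; at [19:22] → '(o)'.
`split` removes every match and returns the 4 fragments in between.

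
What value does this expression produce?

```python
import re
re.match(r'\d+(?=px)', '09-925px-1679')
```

None

`re.match` only tries the pattern at the start of the string.
Here position 0 doesn't satisfy it, so the call returns None.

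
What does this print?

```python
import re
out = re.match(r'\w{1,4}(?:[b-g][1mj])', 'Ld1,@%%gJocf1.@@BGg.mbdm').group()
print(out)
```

This matches 1 to 4 of a word character; then a character in [b-g], then one of [1mj] (non-capturing group).
`match` is anchored at position 0; if the pattern doesn't fit there, it returns None.
The match spans [0:3] → 'Ld1'.

Ld1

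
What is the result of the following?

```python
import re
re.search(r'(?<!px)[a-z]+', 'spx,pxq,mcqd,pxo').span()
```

The negative lookahead/lookbehind blocks any match where the forbidden context is present.
The match spans [0:3] → 'spx'.

(0, 3)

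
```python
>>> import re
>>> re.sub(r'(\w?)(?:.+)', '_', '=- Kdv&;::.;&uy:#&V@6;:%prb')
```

'_'

The pattern matches optionally a word character (captured); then one or more of any character (non-capturing group).
Matches: at [0:27] → '=- Kdv&;::.;&uy:#&V@6;:%prb'.
Each match is replaced by '_'.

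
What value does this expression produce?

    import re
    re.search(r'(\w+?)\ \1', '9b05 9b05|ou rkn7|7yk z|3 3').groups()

('9b05',)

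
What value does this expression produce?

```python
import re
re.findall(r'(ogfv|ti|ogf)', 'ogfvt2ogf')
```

['ogfv', 'ogf']

The regex engine tests alternatives in the order written; an earlier branch that matches wins even if a later one would match more.
With a single group, `findall` returns only what that group captured — 2 items.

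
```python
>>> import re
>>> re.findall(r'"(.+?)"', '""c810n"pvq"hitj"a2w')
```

Because there's exactly one group, `findall` drops the full match and keeps group 1 from each hit.

['"c810n', 'hitj']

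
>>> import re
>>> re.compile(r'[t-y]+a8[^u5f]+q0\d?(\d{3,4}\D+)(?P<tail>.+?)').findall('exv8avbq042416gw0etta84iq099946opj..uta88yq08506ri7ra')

[('9946opj..uta', '8')]

The pattern matches one or more of a character in [t-y]; then the literal 'a8', then one or more of any character except [u5f], then the literal 'q0'; then optionally a digit; then 3 to 4 of a digit, then one or more of a non-digit (captured); then one or more of any character (lazy) (captured as 'tail').
With the lazy modifier that quantifier settles for the fewest repetitions that let the rest of the pattern succeed (the atoms after it are unaffected and can still be greedy).
Walking the string: at [18:40] match 'tta84iq099946opj..uta8', groups = ('9946opj..uta', '8').
With 2 capturing groups, `findall` returns a 2-tuple per match.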